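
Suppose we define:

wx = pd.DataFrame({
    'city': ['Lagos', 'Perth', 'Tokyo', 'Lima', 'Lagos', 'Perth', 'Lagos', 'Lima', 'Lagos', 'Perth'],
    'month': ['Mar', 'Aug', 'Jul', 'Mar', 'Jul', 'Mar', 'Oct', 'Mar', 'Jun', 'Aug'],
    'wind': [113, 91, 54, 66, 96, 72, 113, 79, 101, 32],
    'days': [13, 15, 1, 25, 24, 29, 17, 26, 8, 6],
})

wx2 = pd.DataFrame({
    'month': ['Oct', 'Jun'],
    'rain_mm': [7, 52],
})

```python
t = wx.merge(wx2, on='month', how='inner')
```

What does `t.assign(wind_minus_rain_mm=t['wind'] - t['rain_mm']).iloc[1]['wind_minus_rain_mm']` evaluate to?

49

merge on 'month' (how='inner') → 2 rows:
    city month  wind  days  rain_mm
0  Lagos   Oct   113    17        7
1  Lagos   Jun   101     8       52
add column wind_minus_rain_mm = t['wind'] - t['rain_mm']:
    city month  wind  days  rain_mm  wind_minus_rain_mm
0  Lagos   Oct   113    17        7                 106
1  Lagos   Jun   101     8       52                  49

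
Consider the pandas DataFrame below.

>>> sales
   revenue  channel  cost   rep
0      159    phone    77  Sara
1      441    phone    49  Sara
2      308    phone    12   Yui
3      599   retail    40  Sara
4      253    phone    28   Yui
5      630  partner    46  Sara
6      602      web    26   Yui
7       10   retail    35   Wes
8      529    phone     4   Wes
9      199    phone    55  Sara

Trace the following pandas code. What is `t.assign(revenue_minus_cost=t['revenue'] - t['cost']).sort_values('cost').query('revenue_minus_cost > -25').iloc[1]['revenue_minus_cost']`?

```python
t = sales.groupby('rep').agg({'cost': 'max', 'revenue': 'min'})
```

group by rep: max(cost), min(revenue):
      cost  revenue
rep                
Sara    77      159
Wes     35       10
Yui     28      253
add column revenue_minus_cost = t['revenue'] - t['cost']:
      cost  revenue  revenue_minus_cost
rep                                    
Sara    77      159                  82
Wes     35       10                 -25
Yui     28      253                 225
sort by cost:
      cost  revenue  revenue_minus_cost
rep                                    
Yui     28      253                 225
Wes     35       10                 -25
Sara    77      159                  82
filter rows where revenue_minus_cost > -25:
      cost  revenue  revenue_minus_cost
rep                                    
Yui     28      253                 225
Sara    77      159                  82

82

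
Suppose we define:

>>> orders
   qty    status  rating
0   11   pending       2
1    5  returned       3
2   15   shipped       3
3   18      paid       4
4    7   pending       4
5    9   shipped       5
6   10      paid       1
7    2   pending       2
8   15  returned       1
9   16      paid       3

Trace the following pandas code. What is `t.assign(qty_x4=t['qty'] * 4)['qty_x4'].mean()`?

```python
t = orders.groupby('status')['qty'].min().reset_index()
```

26.0

group by status, min of qty:
status
paid        10
pending      2
returned     5
shipped      9
Name: qty, dtype: int64
reset_index():
     status  qty
0      paid   10
1   pending    2
2  returned    5
3   shipped    9
add column qty_x4 = t['qty'] * 4:
     status  qty  qty_x4
0      paid   10      40
1   pending    2       8
2  returned    5      20
3   shipped    9      36
So mean() = 26.0.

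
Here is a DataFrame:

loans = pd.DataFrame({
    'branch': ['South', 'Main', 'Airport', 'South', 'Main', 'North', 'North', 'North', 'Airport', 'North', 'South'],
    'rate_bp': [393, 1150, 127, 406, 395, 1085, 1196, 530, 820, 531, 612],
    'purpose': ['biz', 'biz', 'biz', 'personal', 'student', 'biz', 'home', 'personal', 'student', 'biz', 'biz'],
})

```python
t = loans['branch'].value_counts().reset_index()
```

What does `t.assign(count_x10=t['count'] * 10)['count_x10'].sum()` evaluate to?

110

value_counts of branch:
branch
North      4
South      3
Main       2
Airport    2
Name: count, dtype: int64
reset_index():
    branch  count
0    North      4
1    South      3
2     Main      2
3  Airport      2
add column count_x10 = t['count'] * 10:
    branch  count  count_x10
0    North      4         40
1    South      3         30
2     Main      2         20
3  Airport      2         20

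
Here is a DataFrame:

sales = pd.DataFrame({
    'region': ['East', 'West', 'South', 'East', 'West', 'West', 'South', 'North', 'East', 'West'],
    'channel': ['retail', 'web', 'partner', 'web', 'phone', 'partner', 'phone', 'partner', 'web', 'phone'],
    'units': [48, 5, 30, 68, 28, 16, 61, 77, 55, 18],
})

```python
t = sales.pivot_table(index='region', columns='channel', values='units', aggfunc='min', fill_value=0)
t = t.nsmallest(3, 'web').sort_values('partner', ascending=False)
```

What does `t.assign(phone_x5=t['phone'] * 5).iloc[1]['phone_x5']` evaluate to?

305

pivot: rows=region, cols=channel, min(units):
channel  partner  phone  retail  web
region                              
East           0      0      48   55
North         77      0       0    0
South         30     61       0    0
West          16     18       0    5
take 3 rows with smallest web:
channel  partner  phone  retail  web
region                              
North         77      0       0    0
South         30     61       0    0
West          16     18       0    5
sort by partner descending:
channel  partner  phone  retail  web
region                              
North         77      0       0    0
South         30     61       0    0
West          16     18       0    5
add column phone_x5 = t['phone'] * 5:
channel  partner  phone  retail  web  phone_x5
region                                        
North         77      0       0    0         0
South         30     61       0    0       305
West          16     18       0    5        90
Finally, value at position 1, column 'phone_x5' = 305.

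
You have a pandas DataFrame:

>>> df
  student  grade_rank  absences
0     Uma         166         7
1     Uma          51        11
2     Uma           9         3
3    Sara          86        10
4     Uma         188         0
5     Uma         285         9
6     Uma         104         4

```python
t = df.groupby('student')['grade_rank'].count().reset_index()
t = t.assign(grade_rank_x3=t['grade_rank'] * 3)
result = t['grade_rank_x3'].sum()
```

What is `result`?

21

group by student, count of grade_rank:
student
Sara    1
Uma     6
Name: grade_rank, dtype: int64
reset_index():
  student  grade_rank
0    Sara           1
1     Uma           6
add column grade_rank_x3 = t['grade_rank'] * 3:
  student  grade_rank  grade_rank_x3
0    Sara           1              3
1     Uma           6             18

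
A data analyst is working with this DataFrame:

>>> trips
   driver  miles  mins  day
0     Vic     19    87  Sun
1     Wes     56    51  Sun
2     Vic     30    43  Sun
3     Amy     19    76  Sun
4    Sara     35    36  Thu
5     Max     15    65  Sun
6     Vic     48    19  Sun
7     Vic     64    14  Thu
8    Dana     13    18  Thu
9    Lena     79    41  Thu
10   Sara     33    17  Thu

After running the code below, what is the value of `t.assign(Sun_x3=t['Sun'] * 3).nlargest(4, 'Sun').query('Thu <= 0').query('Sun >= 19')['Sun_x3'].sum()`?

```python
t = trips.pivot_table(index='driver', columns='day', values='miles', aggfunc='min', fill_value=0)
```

225

pivot: rows=driver, cols=day, min(miles):
day     Sun  Thu
driver          
Amy      19    0
Dana      0   13
Lena      0   79
Max      15    0
Sara      0   33
Vic      19   64
Wes      56    0
add column Sun_x3 = t['Sun'] * 3:
day     Sun  Thu  Sun_x3
driver                  
Amy      19    0      57
Dana      0   13       0
Lena      0   79       0
Max      15    0      45
Sara      0   33       0
Vic      19   64      57
Wes      56    0     168
take 4 rows with largest Sun:
day     Sun  Thu  Sun_x3
driver                  
Wes      56    0     168
Amy      19    0      57
Vic      19   64      57
Max      15    0      45
filter rows where Thu <= 0:
day     Sun  Thu  Sun_x3
driver                  
Wes      56    0     168
Amy      19    0      57
Max      15    0      45
filter rows where Sun >= 19:
day     Sun  Thu  Sun_x3
driver                  
Wes      56    0     168
Amy      19    0      57
The sum of column 'Sun_x3' is 225.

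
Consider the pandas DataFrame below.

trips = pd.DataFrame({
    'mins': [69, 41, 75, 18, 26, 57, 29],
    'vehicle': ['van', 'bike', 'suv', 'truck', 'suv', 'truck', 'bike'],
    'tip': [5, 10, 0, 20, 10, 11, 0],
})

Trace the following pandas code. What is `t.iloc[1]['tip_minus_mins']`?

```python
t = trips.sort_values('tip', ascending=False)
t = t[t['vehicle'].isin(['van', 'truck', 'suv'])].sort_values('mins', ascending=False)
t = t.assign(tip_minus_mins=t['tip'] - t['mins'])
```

sort by tip descending:
   mins vehicle  tip
3    18   truck   20
5    57   truck   11
1    41    bike   10
4    26     suv   10
0    69     van    5
2    75     suv    0
6    29    bike    0
filter rows where vehicle in ['van', 'truck', 'suv']:
   mins vehicle  tip
3    18   truck   20
5    57   truck   11
4    26     suv   10
0    69     van    5
2    75     suv    0
sort by mins descending:
   mins vehicle  tip
2    75     suv    0
0    69     van    5
5    57   truck   11
4    26     suv   10
3    18   truck   20
add column tip_minus_mins = t['tip'] - t['mins']:
   mins vehicle  tip  tip_minus_mins
2    75     suv    0             -75
0    69     van    5             -64
5    57   truck   11             -46
4    26     suv   10             -16
3    18   truck   20               2
Taking the value at position 1, column 'tip_minus_mins' gives -64.

-64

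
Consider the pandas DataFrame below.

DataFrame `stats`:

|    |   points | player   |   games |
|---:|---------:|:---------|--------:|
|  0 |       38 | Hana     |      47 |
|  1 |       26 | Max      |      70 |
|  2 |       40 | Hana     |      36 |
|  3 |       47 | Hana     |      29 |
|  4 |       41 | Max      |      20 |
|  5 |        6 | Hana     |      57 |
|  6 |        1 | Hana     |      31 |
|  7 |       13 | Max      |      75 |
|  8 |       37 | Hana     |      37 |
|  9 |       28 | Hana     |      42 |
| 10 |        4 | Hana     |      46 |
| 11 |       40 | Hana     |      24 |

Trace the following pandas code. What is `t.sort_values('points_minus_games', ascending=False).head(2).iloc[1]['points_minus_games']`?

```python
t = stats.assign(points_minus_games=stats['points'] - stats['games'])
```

add column points_minus_games = stats['points'] - stats['games']:
    points player  games  points_minus_games
0       38   Hana     47                  -9
1       26    Max     70                 -44
2       40   Hana     36                   4
3       47   Hana     29                  18
4       41    Max     20                  21
5        6   Hana     57                 -51
6        1   Hana     31                 -30
7       13    Max     75                 -62
8       37   Hana     37                   0
9       28   Hana     42                 -14
10       4   Hana     46                 -42
11      40   Hana     24                  16
sort by points_minus_games descending:
    points player  games  points_minus_games
4       41    Max     20                  21
3       47   Hana     29                  18
11      40   Hana     24                  16
2       40   Hana     36                   4
8       37   Hana     37                   0
0       38   Hana     47                  -9
9       28   Hana     42                 -14
6        1   Hana     31                 -30
10       4   Hana     46                 -42
1       26    Max     70                 -44
5        6   Hana     57                 -51
7       13    Max     75                 -62
take first 2 rows:
   points player  games  points_minus_games
4      41    Max     20                  21
3      47   Hana     29                  18
Reading off the value at position 1, column 'points_minus_games', we get 18.

18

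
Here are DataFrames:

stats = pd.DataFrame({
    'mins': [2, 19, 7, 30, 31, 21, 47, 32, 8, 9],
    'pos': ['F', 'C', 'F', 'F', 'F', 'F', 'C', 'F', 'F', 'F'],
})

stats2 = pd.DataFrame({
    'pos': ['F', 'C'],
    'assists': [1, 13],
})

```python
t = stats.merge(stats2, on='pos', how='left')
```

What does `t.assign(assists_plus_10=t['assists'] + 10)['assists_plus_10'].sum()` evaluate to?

134

merge on 'pos' (how='left') → 10 rows:
   mins pos  assists
0     2   F        1
1    19   C       13
2     7   F        1
3    30   F        1
4    31   F        1
5    21   F        1
6    47   C       13
7    32   F        1
8     8   F        1
9     9   F        1
add column assists_plus_10 = t['assists'] + 10:
   mins pos  assists  assists_plus_10
0     2   F        1               11
1    19   C       13               23
2     7   F        1               11
3    30   F        1               11
4    31   F        1               11
5    21   F        1               11
6    47   C       13               23
7    32   F        1               11
8     8   F        1               11
9     9   F        1               11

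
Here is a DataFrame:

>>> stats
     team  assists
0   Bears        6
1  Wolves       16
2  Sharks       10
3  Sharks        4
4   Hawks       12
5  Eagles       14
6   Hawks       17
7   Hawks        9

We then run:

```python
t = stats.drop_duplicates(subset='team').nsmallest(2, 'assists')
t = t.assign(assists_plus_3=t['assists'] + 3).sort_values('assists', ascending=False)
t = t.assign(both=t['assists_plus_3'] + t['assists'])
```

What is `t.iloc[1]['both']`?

15

drop duplicate team (keep=first):
     team  assists
0   Bears        6
1  Wolves       16
2  Sharks       10
4   Hawks       12
5  Eagles       14
take 2 rows with smallest assists:
     team  assists
0   Bears        6
2  Sharks       10
add column assists_plus_3 = t['assists'] + 3:
     team  assists  assists_plus_3
0   Bears        6               9
2  Sharks       10              13
sort by assists descending:
     team  assists  assists_plus_3
2  Sharks       10              13
0   Bears        6               9
add column both = t['assists_plus_3'] + t['assists']:
     team  assists  assists_plus_3  both
2  Sharks       10              13    23
0   Bears        6               9    15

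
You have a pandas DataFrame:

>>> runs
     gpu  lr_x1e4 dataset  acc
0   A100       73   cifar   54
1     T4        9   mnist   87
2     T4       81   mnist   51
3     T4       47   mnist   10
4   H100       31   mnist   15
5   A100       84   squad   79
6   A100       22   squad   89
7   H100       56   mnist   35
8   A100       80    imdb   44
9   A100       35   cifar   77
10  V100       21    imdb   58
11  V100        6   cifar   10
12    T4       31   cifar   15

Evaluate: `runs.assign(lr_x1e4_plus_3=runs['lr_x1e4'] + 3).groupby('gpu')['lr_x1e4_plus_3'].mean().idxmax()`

A100

add column lr_x1e4_plus_3 = runs['lr_x1e4'] + 3:
     gpu  lr_x1e4 dataset  acc  lr_x1e4_plus_3
0   A100       73   cifar   54              76
1     T4        9   mnist   87              12
2     T4       81   mnist   51              84
3     T4       47   mnist   10              50
4   H100       31   mnist   15              34
5   A100       84   squad   79              87
6   A100       22   squad   89              25
7   H100       56   mnist   35              59
8   A100       80    imdb   44              83
9   A100       35   cifar   77              38
10  V100       21    imdb   58              24
11  V100        6   cifar   10               9
12    T4       31   cifar   15              34
group by gpu, mean of lr_x1e4_plus_3:
gpu
A100    61.8
H100    46.5
T4      45.0
V100    16.5
Name: lr_x1e4_plus_3, dtype: float64
Then the label with the largest value: A100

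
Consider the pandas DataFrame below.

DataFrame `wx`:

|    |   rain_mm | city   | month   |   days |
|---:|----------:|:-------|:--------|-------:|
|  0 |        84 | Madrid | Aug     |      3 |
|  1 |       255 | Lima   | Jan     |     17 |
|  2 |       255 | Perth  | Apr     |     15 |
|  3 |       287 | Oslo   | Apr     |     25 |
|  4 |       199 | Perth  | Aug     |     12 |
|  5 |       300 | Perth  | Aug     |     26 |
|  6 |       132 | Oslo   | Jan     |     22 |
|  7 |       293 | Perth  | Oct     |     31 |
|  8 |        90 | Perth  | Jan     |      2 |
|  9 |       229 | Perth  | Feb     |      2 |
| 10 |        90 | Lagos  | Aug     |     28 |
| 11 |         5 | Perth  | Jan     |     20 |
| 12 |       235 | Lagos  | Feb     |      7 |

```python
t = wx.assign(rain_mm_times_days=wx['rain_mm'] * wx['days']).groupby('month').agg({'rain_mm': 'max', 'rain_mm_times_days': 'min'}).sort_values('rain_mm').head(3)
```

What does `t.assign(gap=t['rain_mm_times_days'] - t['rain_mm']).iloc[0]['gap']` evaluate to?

223

add column rain_mm_times_days = wx['rain_mm'] * wx['days']:
    rain_mm    city month  days  rain_mm_times_days
0        84  Madrid   Aug     3                 252
1       255    Lima   Jan    17                4335
2       255   Perth   Apr    15                3825
3       287    Oslo   Apr    25                7175
4       199   Perth   Aug    12                2388
5       300   Perth   Aug    26                7800
6       132    Oslo   Jan    22                2904
7       293   Perth   Oct    31                9083
8        90   Perth   Jan     2                 180
9       229   Perth   Feb     2                 458
10       90   Lagos   Aug    28                2520
11        5   Perth   Jan    20                 100
12      235   Lagos   Feb     7                1645
group by month: max(rain_mm), min(rain_mm_times_days):
       rain_mm  rain_mm_times_days
month                             
Apr        287                3825
Aug        300                 252
Feb        235                 458
Jan        255                 100
Oct        293                9083
sort by rain_mm:
       rain_mm  rain_mm_times_days
month                             
Feb        235                 458
Jan        255                 100
Apr        287                3825
Oct        293                9083
Aug        300                 252
take first 3 rows:
       rain_mm  rain_mm_times_days
month                             
Feb        235                 458
Jan        255                 100
Apr        287                3825
add column gap = t['rain_mm_times_days'] - t['rain_mm']:
       rain_mm  rain_mm_times_days   gap
month                                   
Feb        235                 458   223
Jan        255                 100  -155
Apr        287                3825  3538
Taking the value at position 0, column 'gap' gives 223.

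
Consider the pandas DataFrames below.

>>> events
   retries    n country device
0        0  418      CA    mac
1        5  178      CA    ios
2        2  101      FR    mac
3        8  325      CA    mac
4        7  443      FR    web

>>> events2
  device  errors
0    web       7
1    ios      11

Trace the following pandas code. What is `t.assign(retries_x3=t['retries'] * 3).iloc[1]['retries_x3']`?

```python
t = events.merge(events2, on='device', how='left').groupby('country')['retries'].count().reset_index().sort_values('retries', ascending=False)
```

6

merge on 'device' (how='left') → 5 rows:
   retries    n country device  errors
0        0  418      CA    mac     NaN
1        5  178      CA    ios    11.0
2        2  101      FR    mac     NaN
3        8  325      CA    mac     NaN
4        7  443      FR    web     7.0
group by country, count of retries:
country
CA    3
FR    2
Name: retries, dtype: int64
reset_index():
  country  retries
0      CA        3
1      FR        2
sort by retries descending:
  country  retries
0      CA        3
1      FR        2
add column retries_x3 = t['retries'] * 3:
  country  retries  retries_x3
0      CA        3           9
1      FR        2           6
Hence 6.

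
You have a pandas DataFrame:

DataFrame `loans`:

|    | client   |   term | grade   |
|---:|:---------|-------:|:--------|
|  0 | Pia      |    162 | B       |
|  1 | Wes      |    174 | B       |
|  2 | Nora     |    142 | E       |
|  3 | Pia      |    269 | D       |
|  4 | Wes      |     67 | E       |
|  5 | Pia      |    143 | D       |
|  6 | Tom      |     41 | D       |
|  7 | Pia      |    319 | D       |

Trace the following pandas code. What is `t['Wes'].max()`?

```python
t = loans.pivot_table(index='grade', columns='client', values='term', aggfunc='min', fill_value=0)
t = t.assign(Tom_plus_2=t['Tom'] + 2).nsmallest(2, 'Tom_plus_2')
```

174

pivot: rows=grade, cols=client, min(term):
client  Nora  Pia  Tom  Wes
grade                      
B          0  162    0  174
D          0  143   41    0
E        142    0    0   67
add column Tom_plus_2 = t['Tom'] + 2:
client  Nora  Pia  Tom  Wes  Tom_plus_2
grade                                  
B          0  162    0  174           2
D          0  143   41    0          43
E        142    0    0   67           2
take 2 rows with smallest Tom_plus_2:
client  Nora  Pia  Tom  Wes  Tom_plus_2
grade                                  
B          0  162    0  174           2
E        142    0    0   67           2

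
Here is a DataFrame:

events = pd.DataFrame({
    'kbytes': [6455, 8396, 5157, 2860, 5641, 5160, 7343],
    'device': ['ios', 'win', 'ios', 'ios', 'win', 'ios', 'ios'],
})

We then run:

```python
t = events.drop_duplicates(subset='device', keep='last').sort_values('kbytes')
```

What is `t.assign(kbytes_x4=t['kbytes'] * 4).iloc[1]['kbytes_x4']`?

29372

drop duplicate device (keep=last):
   kbytes device
4    5641    win
6    7343    ios
sort by kbytes:
   kbytes device
4    5641    win
6    7343    ios
add column kbytes_x4 = t['kbytes'] * 4:
   kbytes device  kbytes_x4
4    5641    win      22564
6    7343    ios      29372
Reading off the value at position 1, column 'kbytes_x4', we get 29372.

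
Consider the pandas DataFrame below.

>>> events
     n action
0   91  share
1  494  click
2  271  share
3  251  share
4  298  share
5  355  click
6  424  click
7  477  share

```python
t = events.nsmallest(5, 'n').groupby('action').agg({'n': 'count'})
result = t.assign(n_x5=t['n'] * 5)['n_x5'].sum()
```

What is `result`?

take 5 rows with smallest n:
     n action
0   91  share
3  251  share
2  271  share
4  298  share
5  355  click
group by action, count of n:
        n
action   
click   1
share   4
add column n_x5 = t['n'] * 5:
        n  n_x5
action         
click   1     5
share   4    20
So sum() = 25.

25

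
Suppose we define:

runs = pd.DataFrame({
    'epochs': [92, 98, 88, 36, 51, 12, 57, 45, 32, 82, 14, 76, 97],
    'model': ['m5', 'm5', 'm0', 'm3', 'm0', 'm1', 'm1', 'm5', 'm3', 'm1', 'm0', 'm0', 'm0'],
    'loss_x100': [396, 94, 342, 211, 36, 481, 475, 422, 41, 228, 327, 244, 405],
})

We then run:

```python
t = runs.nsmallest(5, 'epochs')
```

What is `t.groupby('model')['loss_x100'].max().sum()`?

take 5 rows with smallest epochs:
    epochs model  loss_x100
5       12    m1        481
10      14    m0        327
8       32    m3         41
3       36    m3        211
7       45    m5        422
group by model, max of loss_x100:
model
m0    327
m1    481
m3    211
m5    422
Name: loss_x100, dtype: int64

1441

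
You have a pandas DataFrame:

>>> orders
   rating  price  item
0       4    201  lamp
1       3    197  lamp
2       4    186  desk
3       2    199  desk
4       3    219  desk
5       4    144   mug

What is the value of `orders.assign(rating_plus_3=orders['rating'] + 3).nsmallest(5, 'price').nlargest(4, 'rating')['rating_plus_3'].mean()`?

6.75

add column rating_plus_3 = orders['rating'] + 3:
   rating  price  item  rating_plus_3
0       4    201  lamp              7
1       3    197  lamp              6
2       4    186  desk              7
3       2    199  desk              5
4       3    219  desk              6
5       4    144   mug              7
take 5 rows with smallest price:
   rating  price  item  rating_plus_3
5       4    144   mug              7
2       4    186  desk              7
1       3    197  lamp              6
3       2    199  desk              5
0       4    201  lamp              7
take 4 rows with largest rating:
   rating  price  item  rating_plus_3
5       4    144   mug              7
2       4    186  desk              7
0       4    201  lamp              7
1       3    197  lamp              6
So mean() = 6.75.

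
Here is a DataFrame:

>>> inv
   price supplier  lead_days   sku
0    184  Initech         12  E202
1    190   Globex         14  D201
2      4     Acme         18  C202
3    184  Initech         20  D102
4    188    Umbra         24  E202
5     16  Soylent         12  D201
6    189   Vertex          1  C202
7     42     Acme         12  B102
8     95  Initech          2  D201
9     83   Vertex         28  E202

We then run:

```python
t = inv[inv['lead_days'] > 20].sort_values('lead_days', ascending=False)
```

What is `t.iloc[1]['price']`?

188

filter rows where lead_days > 20:
   price supplier  lead_days   sku
4    188    Umbra         24  E202
9     83   Vertex         28  E202
sort by lead_days descending:
   price supplier  lead_days   sku
9     83   Vertex         28  E202
4    188    Umbra         24  E202
Then the value at position 1, column 'price': 188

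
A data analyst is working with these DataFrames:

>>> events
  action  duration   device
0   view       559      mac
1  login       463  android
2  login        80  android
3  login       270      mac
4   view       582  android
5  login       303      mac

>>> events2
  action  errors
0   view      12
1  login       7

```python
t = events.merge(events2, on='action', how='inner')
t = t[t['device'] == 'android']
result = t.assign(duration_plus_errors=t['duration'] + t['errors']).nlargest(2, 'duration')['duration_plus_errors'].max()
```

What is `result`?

594

merge on 'action' (how='inner') → 6 rows:
  action  duration   device  errors
0   view       559      mac      12
1  login       463  android       7
2  login        80  android       7
3  login       270      mac       7
4   view       582  android      12
5  login       303      mac       7
filter rows where device == 'android':
  action  duration   device  errors
1  login       463  android       7
2  login        80  android       7
4   view       582  android      12
add column duration_plus_errors = t['duration'] + t['errors']:
  action  duration   device  errors  duration_plus_errors
1  login       463  android       7                   470
2  login        80  android       7                    87
4   view       582  android      12                   594
take 2 rows with largest duration:
  action  duration   device  errors  duration_plus_errors
4   view       582  android      12                   594
1  login       463  android       7                   470
Finally, max of column 'duration_plus_errors' = 594.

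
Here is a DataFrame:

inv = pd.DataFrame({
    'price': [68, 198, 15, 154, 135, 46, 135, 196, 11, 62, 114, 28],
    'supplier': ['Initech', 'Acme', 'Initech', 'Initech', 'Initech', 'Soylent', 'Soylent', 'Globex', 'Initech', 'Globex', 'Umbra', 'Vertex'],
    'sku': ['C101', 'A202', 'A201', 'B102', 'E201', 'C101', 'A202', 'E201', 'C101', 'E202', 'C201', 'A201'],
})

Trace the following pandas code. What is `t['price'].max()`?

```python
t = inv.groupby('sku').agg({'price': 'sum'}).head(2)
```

333

group by sku, sum of price:
      price
sku        
A201     43
A202    333
B102    154
C101    125
C201    114
E201    331
E202     62
take first 2 rows:
      price
sku        
A201     43
A202    333
Hence 333.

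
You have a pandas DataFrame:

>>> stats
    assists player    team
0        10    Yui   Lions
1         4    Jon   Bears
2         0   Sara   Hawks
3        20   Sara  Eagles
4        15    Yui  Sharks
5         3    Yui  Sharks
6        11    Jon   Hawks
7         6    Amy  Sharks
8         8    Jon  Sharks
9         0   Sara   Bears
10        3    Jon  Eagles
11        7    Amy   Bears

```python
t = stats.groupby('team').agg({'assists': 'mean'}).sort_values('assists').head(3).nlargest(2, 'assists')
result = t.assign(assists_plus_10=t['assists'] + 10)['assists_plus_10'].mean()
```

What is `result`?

group by team, mean of assists:
          assists
team             
Bears    3.666667
Eagles  11.500000
Hawks    5.500000
Lions   10.000000
Sharks   8.000000
sort by assists:
          assists
team             
Bears    3.666667
Hawks    5.500000
Sharks   8.000000
Lions   10.000000
Eagles  11.500000
take first 3 rows:
         assists
team            
Bears   3.666667
Hawks   5.500000
Sharks  8.000000
take 2 rows with largest assists:
        assists
team           
Sharks      8.0
Hawks       5.5
add column assists_plus_10 = t['assists'] + 10:
        assists  assists_plus_10
team                            
Sharks      8.0             18.0
Hawks       5.5             15.5

16.75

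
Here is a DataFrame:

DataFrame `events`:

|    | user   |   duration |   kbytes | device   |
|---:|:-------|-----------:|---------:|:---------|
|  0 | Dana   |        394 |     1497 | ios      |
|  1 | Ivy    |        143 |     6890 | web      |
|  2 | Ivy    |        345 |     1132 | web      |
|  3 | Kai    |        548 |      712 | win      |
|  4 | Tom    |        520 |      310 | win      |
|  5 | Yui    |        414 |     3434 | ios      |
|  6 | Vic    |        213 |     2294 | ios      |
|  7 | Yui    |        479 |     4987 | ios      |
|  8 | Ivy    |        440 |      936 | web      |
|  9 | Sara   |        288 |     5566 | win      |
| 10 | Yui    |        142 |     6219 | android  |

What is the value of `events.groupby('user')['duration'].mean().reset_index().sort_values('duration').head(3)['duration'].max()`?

309.333333333

group by user, mean of duration:
user
Dana    394.000000
Ivy     309.333333
Kai     548.000000
Sara    288.000000
Tom     520.000000
Vic     213.000000
Yui     345.000000
Name: duration, dtype: float64
reset_index():
   user    duration
0  Dana  394.000000
1   Ivy  309.333333
2   Kai  548.000000
3  Sara  288.000000
4   Tom  520.000000
5   Vic  213.000000
6   Yui  345.000000
sort by duration:
   user    duration
5   Vic  213.000000
3  Sara  288.000000
1   Ivy  309.333333
6   Yui  345.000000
0  Dana  394.000000
4   Tom  520.000000
2   Kai  548.000000
take first 3 rows:
   user    duration
5   Vic  213.000000
3  Sara  288.000000
1   Ivy  309.333333
Reading off the max of column 'duration', we get 309.333333333.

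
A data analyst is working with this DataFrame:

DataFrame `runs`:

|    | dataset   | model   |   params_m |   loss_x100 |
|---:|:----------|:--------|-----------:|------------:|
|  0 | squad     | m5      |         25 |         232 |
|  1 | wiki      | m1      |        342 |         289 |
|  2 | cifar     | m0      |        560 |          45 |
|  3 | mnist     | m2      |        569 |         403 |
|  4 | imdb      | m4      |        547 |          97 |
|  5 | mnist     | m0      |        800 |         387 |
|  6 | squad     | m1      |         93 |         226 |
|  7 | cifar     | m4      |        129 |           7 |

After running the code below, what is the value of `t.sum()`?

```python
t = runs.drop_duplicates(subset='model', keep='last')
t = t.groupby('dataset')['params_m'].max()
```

1022

drop duplicate model (keep=last):
  dataset model  params_m  loss_x100
0   squad    m5        25        232
3   mnist    m2       569        403
5   mnist    m0       800        387
6   squad    m1        93        226
7   cifar    m4       129          7
group by dataset, max of params_m:
dataset
cifar    129
mnist    800
squad     93
Name: params_m, dtype: int64
Hence 1022.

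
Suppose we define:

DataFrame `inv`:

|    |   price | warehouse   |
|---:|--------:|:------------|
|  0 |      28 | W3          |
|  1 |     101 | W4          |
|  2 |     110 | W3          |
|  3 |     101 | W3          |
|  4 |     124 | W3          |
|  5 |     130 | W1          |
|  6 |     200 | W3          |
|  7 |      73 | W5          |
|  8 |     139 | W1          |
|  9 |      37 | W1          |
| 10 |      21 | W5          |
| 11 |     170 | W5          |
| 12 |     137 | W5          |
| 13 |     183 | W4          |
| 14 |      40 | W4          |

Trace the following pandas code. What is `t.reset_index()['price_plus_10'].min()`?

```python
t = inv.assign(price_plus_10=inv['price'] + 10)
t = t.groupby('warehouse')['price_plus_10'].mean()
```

add column price_plus_10 = inv['price'] + 10:
    price warehouse  price_plus_10
0      28        W3             38
1     101        W4            111
2     110        W3            120
3     101        W3            111
4     124        W3            134
5     130        W1            140
6     200        W3            210
7      73        W5             83
8     139        W1            149
9      37        W1             47
10     21        W5             31
11    170        W5            180
12    137        W5            147
13    183        W4            193
14     40        W4             50
group by warehouse, mean of price_plus_10:
warehouse
W1    112.00
W3    122.60
W4    118.00
W5    110.25
Name: price_plus_10, dtype: float64
reset_index():
  warehouse  price_plus_10
0        W1         112.00
1        W3         122.60
2        W4         118.00
3        W5         110.25
Taking the min of column 'price_plus_10' gives 110.25.

110.25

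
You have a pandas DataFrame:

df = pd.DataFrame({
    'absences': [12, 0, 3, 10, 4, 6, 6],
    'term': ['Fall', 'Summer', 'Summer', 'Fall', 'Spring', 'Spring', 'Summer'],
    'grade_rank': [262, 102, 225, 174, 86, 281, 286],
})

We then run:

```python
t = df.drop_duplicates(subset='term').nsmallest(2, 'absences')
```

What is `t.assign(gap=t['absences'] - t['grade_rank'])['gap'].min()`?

drop duplicate term (keep=first):
   absences    term  grade_rank
0        12    Fall         262
1         0  Summer         102
4         4  Spring          86
take 2 rows with smallest absences:
   absences    term  grade_rank
1         0  Summer         102
4         4  Spring          86
add column gap = t['absences'] - t['grade_rank']:
   absences    term  grade_rank  gap
1         0  Summer         102 -102
4         4  Spring          86  -82
Taking the min of column 'gap' gives -102.

-102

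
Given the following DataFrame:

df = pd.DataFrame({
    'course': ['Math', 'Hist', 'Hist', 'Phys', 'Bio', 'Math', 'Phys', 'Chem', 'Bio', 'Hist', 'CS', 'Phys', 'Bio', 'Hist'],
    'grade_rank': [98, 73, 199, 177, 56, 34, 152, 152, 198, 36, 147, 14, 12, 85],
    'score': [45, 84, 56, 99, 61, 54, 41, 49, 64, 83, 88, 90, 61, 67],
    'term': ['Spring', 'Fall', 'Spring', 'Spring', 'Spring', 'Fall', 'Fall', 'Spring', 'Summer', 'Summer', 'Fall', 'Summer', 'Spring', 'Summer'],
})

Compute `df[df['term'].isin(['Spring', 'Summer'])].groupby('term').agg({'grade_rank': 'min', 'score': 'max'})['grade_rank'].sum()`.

26

filter rows where term in ['Spring', 'Summer']:
   course  grade_rank  score    term
0    Math          98     45  Spring
2    Hist         199     56  Spring
3    Phys         177     99  Spring
4     Bio          56     61  Spring
7    Chem         152     49  Spring
8     Bio         198     64  Summer
9    Hist          36     83  Summer
11   Phys          14     90  Summer
12    Bio          12     61  Spring
13   Hist          85     67  Summer
group by term: min(grade_rank), max(score):
        grade_rank  score
term                     
Spring          12     99
Summer          14     90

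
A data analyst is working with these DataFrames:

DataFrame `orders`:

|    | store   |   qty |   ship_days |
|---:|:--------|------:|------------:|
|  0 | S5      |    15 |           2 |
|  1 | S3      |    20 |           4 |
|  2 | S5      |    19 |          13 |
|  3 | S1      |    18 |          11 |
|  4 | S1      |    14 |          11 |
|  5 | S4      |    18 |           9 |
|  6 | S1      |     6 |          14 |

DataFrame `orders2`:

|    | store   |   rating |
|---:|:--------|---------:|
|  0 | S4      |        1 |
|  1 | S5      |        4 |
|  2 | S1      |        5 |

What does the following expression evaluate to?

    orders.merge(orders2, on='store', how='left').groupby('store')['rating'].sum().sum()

24.0

merge on 'store' (how='left') → 7 rows:
  store  qty  ship_days  rating
0    S5   15          2     4.0
1    S3   20          4     NaN
2    S5   19         13     4.0
3    S1   18         11     5.0
4    S1   14         11     5.0
5    S4   18          9     1.0
6    S1    6         14     5.0
group by store, sum of rating:
store
S1    15.0
S3     0.0
S4     1.0
S5     8.0
Name: rating, dtype: float64
Then the sum of the resulting series: 24.0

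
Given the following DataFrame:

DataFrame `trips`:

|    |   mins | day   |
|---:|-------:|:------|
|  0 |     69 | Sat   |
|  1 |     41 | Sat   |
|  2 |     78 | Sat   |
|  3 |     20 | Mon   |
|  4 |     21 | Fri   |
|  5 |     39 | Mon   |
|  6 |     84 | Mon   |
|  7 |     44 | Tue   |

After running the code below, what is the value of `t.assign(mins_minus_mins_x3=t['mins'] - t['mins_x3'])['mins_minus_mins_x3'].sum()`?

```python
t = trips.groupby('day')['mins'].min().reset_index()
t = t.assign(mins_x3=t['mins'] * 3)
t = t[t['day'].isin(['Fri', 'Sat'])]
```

-124

group by day, min of mins:
day
Fri    21
Mon    20
Sat    41
Tue    44
Name: mins, dtype: int64
reset_index():
   day  mins
0  Fri    21
1  Mon    20
2  Sat    41
3  Tue    44
add column mins_x3 = t['mins'] * 3:
   day  mins  mins_x3
0  Fri    21       63
1  Mon    20       60
2  Sat    41      123
3  Tue    44      132
filter rows where day in ['Fri', 'Sat']:
   day  mins  mins_x3
0  Fri    21       63
2  Sat    41      123
add column mins_minus_mins_x3 = t['mins'] - t['mins_x3']:
   day  mins  mins_x3  mins_minus_mins_x3
0  Fri    21       63                 -42
2  Sat    41      123                 -82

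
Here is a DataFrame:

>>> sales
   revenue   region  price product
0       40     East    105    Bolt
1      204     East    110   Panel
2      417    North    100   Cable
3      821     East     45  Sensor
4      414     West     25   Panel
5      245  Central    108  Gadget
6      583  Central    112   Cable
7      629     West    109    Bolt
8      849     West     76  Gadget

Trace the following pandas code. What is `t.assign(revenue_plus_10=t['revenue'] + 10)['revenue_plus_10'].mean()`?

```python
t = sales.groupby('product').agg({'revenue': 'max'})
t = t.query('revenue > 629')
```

group by product, max of revenue:
         revenue
product         
Bolt         629
Cable        583
Gadget       849
Panel        414
Sensor       821
filter rows where revenue > 629:
         revenue
product         
Gadget       849
Sensor       821
add column revenue_plus_10 = t['revenue'] + 10:
         revenue  revenue_plus_10
product                          
Gadget       849              859
Sensor       821              831
So mean() = 845.0.

845.0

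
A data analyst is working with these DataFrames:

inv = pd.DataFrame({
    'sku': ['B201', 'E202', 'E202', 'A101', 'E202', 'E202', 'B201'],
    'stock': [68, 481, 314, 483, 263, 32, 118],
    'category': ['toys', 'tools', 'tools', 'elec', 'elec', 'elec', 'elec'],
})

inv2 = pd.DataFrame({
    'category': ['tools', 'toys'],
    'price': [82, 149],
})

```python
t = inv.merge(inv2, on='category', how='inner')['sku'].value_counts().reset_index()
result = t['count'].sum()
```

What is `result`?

3

merge on 'category' (how='inner') → 3 rows:
    sku  stock category  price
0  B201     68     toys    149
1  E202    481    tools     82
2  E202    314    tools     82
value_counts of sku:
sku
E202    2
B201    1
Name: count, dtype: int64
reset_index():
    sku  count
0  E202      2
1  B201      1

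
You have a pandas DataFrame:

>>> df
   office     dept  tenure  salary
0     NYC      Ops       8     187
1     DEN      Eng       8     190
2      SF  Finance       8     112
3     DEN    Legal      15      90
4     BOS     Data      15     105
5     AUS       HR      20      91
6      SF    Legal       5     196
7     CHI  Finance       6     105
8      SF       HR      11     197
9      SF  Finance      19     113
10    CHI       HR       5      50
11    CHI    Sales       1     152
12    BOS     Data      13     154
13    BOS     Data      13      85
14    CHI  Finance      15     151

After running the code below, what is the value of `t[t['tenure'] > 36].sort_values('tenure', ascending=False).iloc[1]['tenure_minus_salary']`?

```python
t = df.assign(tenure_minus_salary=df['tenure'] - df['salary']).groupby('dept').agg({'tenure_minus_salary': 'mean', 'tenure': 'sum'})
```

-101.0

add column tenure_minus_salary = df['tenure'] - df['salary']:
   office     dept  tenure  salary  tenure_minus_salary
0     NYC      Ops       8     187                 -179
1     DEN      Eng       8     190                 -182
2      SF  Finance       8     112                 -104
3     DEN    Legal      15      90                  -75
4     BOS     Data      15     105                  -90
5     AUS       HR      20      91                  -71
6      SF    Legal       5     196                 -191
7     CHI  Finance       6     105                  -99
8      SF       HR      11     197                 -186
9      SF  Finance      19     113                  -94
10    CHI       HR       5      50                  -45
11    CHI    Sales       1     152                 -151
12    BOS     Data      13     154                 -141
13    BOS     Data      13      85                  -72
14    CHI  Finance      15     151                 -136
group by dept: mean(tenure_minus_salary), sum(tenure):
         tenure_minus_salary  tenure
dept                                
Data             -101.000000      41
Eng              -182.000000       8
Finance          -108.250000      48
HR               -100.666667      36
Legal            -133.000000      20
Ops              -179.000000       8
Sales            -151.000000       1
filter rows where tenure > 36:
         tenure_minus_salary  tenure
dept                                
Data                 -101.00      41
Finance              -108.25      48
sort by tenure descending:
         tenure_minus_salary  tenure
dept                                
Finance              -108.25      48
Data                 -101.00      41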